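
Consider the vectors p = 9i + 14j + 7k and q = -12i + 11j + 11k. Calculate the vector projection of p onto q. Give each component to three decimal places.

(-3.824, 3.505, 3.505)

p · q = 9·(-12) + 14·11 + 7·11 = -108 + 154 + 77 = 123
|q|² = 144 + 121 + 121 = 386
proj_q p = (123/386) · (-12, 11, 11) ≈ (-3.824, 3.505, 3.505)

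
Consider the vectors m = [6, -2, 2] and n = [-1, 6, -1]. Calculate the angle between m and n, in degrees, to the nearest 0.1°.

m · n = 6·(-1) + (-2)·6 + 2·(-1) = -6 - 12 - 2 = -20
|m|² = 36 + 4 + 4 = 44,  |m| = √44 ≈ 6.633250
|n|² = 1 + 36 + 1 = 38,  |n| = √38 ≈ 6.164414
cos θ = -20 / (6.633250 · 6.164414) ≈ -0.48912
θ = arccos(-0.48912) ≈ 119.3°

119.3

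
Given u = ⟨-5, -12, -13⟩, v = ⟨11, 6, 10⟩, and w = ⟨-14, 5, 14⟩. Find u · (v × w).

1551

v × w:
i: 6·14 - 10·5 = 84 - 50 = 34
j: 10·(-14) - 11·14 = -140 - 154 = -294
k: 11·5 - 6·(-14) = 55 - (-84) = 139
v × w = (34, -294, 139)
u · (v × w) = (-5)·34 + (-12)·(-294) + (-13)·139 = -170 + 3528 - 1807 = 1551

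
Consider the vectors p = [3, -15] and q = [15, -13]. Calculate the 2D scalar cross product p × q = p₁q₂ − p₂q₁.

3·(-13) - (-15)·15 = -39 - (-225) = 186

186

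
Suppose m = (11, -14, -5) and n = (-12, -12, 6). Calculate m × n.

i: (-14)·6 - (-5)·(-12) = -84 - 60 = -144
j: (-5)·(-12) - 11·6 = 60 - 66 = -6
k: 11·(-12) - (-14)·(-12) = -132 - 168 = -300
m × n = (-144, -6, -300)

(-144, -6, -300)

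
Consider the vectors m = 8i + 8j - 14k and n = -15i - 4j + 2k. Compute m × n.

(-40, 194, 88)

i: 8·2 - (-14)·(-4) = 16 - 56 = -40
j: (-14)·(-15) - 8·2 = 210 - 16 = 194
k: 8·(-4) - 8·(-15) = -32 - (-120) = 88
m × n = (-40, 194, 88)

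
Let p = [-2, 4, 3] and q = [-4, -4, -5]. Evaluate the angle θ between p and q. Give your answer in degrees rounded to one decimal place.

124.5

p · q = (-2)·(-4) + 4·(-4) + 3·(-5) = 8 - 16 - 15 = -23
|p|² = 4 + 16 + 9 = 29,  |p| = √29 ≈ 5.385165
|q|² = 16 + 16 + 25 = 57,  |q| = √57 ≈ 7.549834
cos θ = -23 / (5.385165 · 7.549834) ≈ -0.56571
θ = arccos(-0.56571) ≈ 124.5°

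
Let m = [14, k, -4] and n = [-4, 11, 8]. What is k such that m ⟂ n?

m · n = 14·(-4) + k·11 + (-4)·8 = -88 + 11k
Set equal to 0: 11k = 88, so k = 8.

8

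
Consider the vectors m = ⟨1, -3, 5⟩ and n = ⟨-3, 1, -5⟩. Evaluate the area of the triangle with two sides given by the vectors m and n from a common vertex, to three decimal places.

i: (-3)·(-5) - 5·1 = 15 - 5 = 10
j: 5·(-3) - 1·(-5) = -15 - (-5) = -10
k: 1·1 - (-3)·(-3) = 1 - 9 = -8
m × n = (10, -10, -8)
|m × n| = √(10² + (-10)² + (-8)²) = √264 ≈ 16.2481
area = ½ · 16.2481 ≈ 8.124

8.124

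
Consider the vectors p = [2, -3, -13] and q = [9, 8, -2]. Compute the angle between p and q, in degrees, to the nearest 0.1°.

83.0

p · q = 2·9 + (-3)·8 + (-13)·(-2) = 18 - 24 + 26 = 20
|p|² = 4 + 9 + 169 = 182,  |p| = √182 ≈ 13.490738
|q|² = 81 + 64 + 4 = 149,  |q| = √149 ≈ 12.206556
cos θ = 20 / (13.490738 · 12.206556) ≈ 0.12145
θ = arccos(0.12145) ≈ 83.0°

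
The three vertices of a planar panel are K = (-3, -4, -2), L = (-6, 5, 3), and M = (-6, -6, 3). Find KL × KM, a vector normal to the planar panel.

(55, 0, 33)

KL = (-3, 9, 5)
KM = (-3, -2, 5)
i: 9·5 - 5·(-2) = 45 - (-10) = 55
j: 5·(-3) - (-3)·5 = -15 - (-15) = 0
k: (-3)·(-2) - 9·(-3) = 6 - (-27) = 33
KL × KM = (55, 0, 33)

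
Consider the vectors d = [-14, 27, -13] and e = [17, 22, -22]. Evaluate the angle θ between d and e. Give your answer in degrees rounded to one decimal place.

56.8

d · e = (-14)·17 + 27·22 + (-13)·(-22) = -238 + 594 + 286 = 642
|d|² = 196 + 729 + 169 = 1094,  |d| = √1094 ≈ 33.075671
|e|² = 289 + 484 + 484 = 1257,  |e| = √1257 ≈ 35.454196
cos θ = 642 / (33.075671 · 35.454196) ≈ 0.54747
θ = arccos(0.54747) ≈ 56.8°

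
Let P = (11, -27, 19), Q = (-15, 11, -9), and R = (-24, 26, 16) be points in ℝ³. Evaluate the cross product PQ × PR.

PQ = (-26, 38, -28)
PR = (-35, 53, -3)
i: 38·(-3) - (-28)·53 = -114 - (-1484) = 1370
j: (-28)·(-35) - (-26)·(-3) = 980 - 78 = 902
k: (-26)·53 - 38·(-35) = -1378 - (-1330) = -48
PQ × PR = (1370, 902, -48)

(1370, 902, -48)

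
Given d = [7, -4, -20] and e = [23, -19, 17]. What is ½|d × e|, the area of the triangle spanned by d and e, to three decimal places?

366.615

i: (-4)·17 - (-20)·(-19) = -68 - 380 = -448
j: (-20)·23 - 7·17 = -460 - 119 = -579
k: 7·(-19) - (-4)·23 = -133 - (-92) = -41
d × e = (-448, -579, -41)
|d × e| = √((-448)² + (-579)² + (-41)²) = √537626 ≈ 733.2298
area = ½ · 733.2298 ≈ 366.615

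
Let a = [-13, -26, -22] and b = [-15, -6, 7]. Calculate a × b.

i: (-26)·7 - (-22)·(-6) = -182 - 132 = -314
j: (-22)·(-15) - (-13)·7 = 330 - (-91) = 421
k: (-13)·(-6) - (-26)·(-15) = 78 - 390 = -312
a × b = (-314, 421, -312)

(-314, 421, -312)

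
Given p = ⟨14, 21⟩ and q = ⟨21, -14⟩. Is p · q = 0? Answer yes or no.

p · q = 14·21 + 21·(-14) = 294 - 294 = 0
Zero, so the vectors are orthogonal.

yes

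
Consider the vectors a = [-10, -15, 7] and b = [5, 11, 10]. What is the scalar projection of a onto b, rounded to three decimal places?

a · b = (-10)·5 + (-15)·11 + 7·10 = -50 - 165 + 70 = -145
|b| = √(25 + 121 + 100) = √246 ≈ 15.6844
comp_b a = -145 / √246 ≈ -9.245

-9.245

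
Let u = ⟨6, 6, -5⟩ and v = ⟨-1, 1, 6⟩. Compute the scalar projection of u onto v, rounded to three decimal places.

u · v = 6·(-1) + 6·1 + (-5)·6 = -6 + 6 - 30 = -30
|v| = √(1 + 1 + 36) = √38 ≈ 6.1644
comp_v u = -30 / √38 ≈ -4.867

-4.867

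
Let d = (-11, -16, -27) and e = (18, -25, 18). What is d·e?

-284

d · e = (-11)·18 + (-16)·(-25) + (-27)·18 = -198 + 400 - 486 = -284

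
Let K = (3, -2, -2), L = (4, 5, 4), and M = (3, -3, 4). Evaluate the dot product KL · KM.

KL = L − K = (1, 7, 6)
KM = M − K = (0, -1, 6)
KL · KM = 1·0 + 7·(-1) + 6·6 = 0 - 7 + 36 = 29

29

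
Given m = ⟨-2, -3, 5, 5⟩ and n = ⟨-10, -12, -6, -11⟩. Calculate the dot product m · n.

-29

m · n = (-2)·(-10) + (-3)·(-12) + 5·(-6) + 5·(-11) = 20 + 36 - 30 - 55 = -29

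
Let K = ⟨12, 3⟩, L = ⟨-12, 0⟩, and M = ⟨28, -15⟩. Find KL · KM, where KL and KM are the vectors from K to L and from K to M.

KL = L − K = (-24, -3)
KM = M − K = (16, -18)
KL · KM = (-24)·16 + (-3)·(-18) = -384 + 54 = -330

-330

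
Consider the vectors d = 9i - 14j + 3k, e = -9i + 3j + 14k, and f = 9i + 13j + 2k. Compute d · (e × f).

-4032

e × f:
i: 3·2 - 14·13 = 6 - 182 = -176
j: 14·9 - (-9)·2 = 126 - (-18) = 144
k: (-9)·13 - 3·9 = -117 - 27 = -144
e × f = (-176, 144, -144)
d · (e × f) = 9·(-176) + (-14)·144 + 3·(-144) = -1584 - 2016 - 432 = -4032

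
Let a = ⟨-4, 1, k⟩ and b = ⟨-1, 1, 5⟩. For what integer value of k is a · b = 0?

a · b = (-4)·(-1) + 1·1 + k·5 = 5 + 5k
Set equal to 0: 5k = -5, so k = -1.

-1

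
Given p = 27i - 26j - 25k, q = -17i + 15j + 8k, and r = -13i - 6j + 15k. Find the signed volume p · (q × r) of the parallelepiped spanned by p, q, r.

-3980

q × r:
i: 15·15 - 8·(-6) = 225 - (-48) = 273
j: 8·(-13) - (-17)·15 = -104 - (-255) = 151
k: (-17)·(-6) - 15·(-13) = 102 - (-195) = 297
q × r = (273, 151, 297)
p · (q × r) = 27·273 + (-26)·151 + (-25)·297 = 7371 - 3926 - 7425 = -3980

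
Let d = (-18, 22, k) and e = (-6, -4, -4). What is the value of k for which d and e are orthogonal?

5

d · e = (-18)·(-6) + 22·(-4) + k·(-4) = 20 - 4k
Set equal to 0: -4k = -20, so k = 5.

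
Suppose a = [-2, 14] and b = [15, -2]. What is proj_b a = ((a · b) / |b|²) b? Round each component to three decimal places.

a · b = (-2)·15 + 14·(-2) = -30 - 28 = -58
|b|² = 225 + 4 = 229
proj_b a = (-58/229) · (15, -2) ≈ (-3.799, 0.507)

(-3.799, 0.507)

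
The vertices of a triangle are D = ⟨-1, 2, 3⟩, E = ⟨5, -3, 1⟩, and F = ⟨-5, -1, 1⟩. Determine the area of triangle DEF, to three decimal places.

DE = (6, -5, -2),  DF = (-4, -3, -2)
i: (-5)·(-2) - (-2)·(-3) = 10 - 6 = 4
j: (-2)·(-4) - 6·(-2) = 8 - (-12) = 20
k: 6·(-3) - (-5)·(-4) = -18 - 20 = -38
DE × DF = (4, 20, -38)
|DE × DF| = √1860 ≈ 43.1277
area = ½ · 43.1277 ≈ 21.564

21.564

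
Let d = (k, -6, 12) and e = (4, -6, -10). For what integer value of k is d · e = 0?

21

d · e = k·4 + (-6)·(-6) + 12·(-10) = -84 + 4k
Set equal to 0: 4k = 84, so k = 21.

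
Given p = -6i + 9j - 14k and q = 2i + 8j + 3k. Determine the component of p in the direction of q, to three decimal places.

p · q = (-6)·2 + 9·8 + (-14)·3 = -12 + 72 - 42 = 18
|q| = √(4 + 64 + 9) = √77 ≈ 8.7750
comp_q p = 18 / √77 ≈ 2.051

2.051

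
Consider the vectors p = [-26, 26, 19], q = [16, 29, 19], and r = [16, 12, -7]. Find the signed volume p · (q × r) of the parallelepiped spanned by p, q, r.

q × r:
i: 29·(-7) - 19·12 = -203 - 228 = -431
j: 19·16 - 16·(-7) = 304 - (-112) = 416
k: 16·12 - 29·16 = 192 - 464 = -272
q × r = (-431, 416, -272)
p · (q × r) = (-26)·(-431) + 26·416 + 19·(-272) = 11206 + 10816 - 5168 = 16854

16854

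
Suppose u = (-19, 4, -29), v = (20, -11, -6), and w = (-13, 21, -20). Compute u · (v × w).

v × w:
i: (-11)·(-20) - (-6)·21 = 220 - (-126) = 346
j: (-6)·(-13) - 20·(-20) = 78 - (-400) = 478
k: 20·21 - (-11)·(-13) = 420 - 143 = 277
v × w = (346, 478, 277)
u · (v × w) = (-19)·346 + 4·478 + (-29)·277 = -6574 + 1912 - 8033 = -12695

-12695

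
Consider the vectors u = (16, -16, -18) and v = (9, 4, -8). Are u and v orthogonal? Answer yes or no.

no

u · v = 16·9 + (-16)·4 + (-18)·(-8) = 144 - 64 + 144 = 224
Nonzero, so the vectors are not orthogonal.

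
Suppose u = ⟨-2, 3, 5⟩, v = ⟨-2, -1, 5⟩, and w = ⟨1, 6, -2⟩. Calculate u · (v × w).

v × w:
i: (-1)·(-2) - 5·6 = 2 - 30 = -28
j: 5·1 - (-2)·(-2) = 5 - 4 = 1
k: (-2)·6 - (-1)·1 = -12 - (-1) = -11
v × w = (-28, 1, -11)
u · (v × w) = (-2)·(-28) + 3·1 + 5·(-11) = 56 + 3 - 55 = 4

4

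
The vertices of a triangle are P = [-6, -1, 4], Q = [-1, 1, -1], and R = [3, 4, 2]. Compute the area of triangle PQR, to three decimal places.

20.706

PQ = (5, 2, -5),  PR = (9, 5, -2)
i: 2·(-2) - (-5)·5 = -4 - (-25) = 21
j: (-5)·9 - 5·(-2) = -45 - (-10) = -35
k: 5·5 - 2·9 = 25 - 18 = 7
PQ × PR = (21, -35, 7)
|PQ × PR| = √1715 ≈ 41.4126
area = ½ · 41.4126 ≈ 20.706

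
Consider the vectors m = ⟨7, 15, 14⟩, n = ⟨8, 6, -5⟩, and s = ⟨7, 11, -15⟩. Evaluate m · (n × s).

n × s:
i: 6·(-15) - (-5)·11 = -90 - (-55) = -35
j: (-5)·7 - 8·(-15) = -35 - (-120) = 85
k: 8·11 - 6·7 = 88 - 42 = 46
n × s = (-35, 85, 46)
m · (n × s) = 7·(-35) + 15·85 + 14·46 = -245 + 1275 + 644 = 1674

1674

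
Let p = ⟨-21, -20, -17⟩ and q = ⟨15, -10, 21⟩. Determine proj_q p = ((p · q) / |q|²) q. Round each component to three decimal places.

p · q = (-21)·15 + (-20)·(-10) + (-17)·21 = -315 + 200 - 357 = -472
|q|² = 225 + 100 + 441 = 766
proj_q p = (-472/766) · (15, -10, 21) ≈ (-9.243, 6.162, -12.940)

(-9.243, 6.162, -12.940)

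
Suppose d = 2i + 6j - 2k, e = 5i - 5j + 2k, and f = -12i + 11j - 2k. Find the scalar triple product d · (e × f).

e × f:
i: (-5)·(-2) - 2·11 = 10 - 22 = -12
j: 2·(-12) - 5·(-2) = -24 - (-10) = -14
k: 5·11 - (-5)·(-12) = 55 - 60 = -5
e × f = (-12, -14, -5)
d · (e × f) = 2·(-12) + 6·(-14) + (-2)·(-5) = -24 - 84 + 10 = -98

-98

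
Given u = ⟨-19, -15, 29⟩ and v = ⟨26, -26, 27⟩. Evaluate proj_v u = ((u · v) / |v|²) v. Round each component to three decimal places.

u · v = (-19)·26 + (-15)·(-26) + 29·27 = -494 + 390 + 783 = 679
|v|² = 676 + 676 + 729 = 2081
proj_v u = (679/2081) · (26, -26, 27) ≈ (8.483, -8.483, 8.810)

(8.483, -8.483, 8.810)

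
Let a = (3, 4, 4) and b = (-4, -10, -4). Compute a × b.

i: 4·(-4) - 4·(-10) = -16 - (-40) = 24
j: 4·(-4) - 3·(-4) = -16 - (-12) = -4
k: 3·(-10) - 4·(-4) = -30 - (-16) = -14
a × b = (24, -4, -14)

(24, -4, -14)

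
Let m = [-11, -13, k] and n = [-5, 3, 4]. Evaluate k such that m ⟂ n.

m · n = (-11)·(-5) + (-13)·3 + k·4 = 16 + 4k
Set equal to 0: 4k = -16, so k = -4.

-4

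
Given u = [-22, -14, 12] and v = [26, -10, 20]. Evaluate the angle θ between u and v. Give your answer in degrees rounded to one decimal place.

u · v = (-22)·26 + (-14)·(-10) + 12·20 = -572 + 140 + 240 = -192
|u|² = 484 + 196 + 144 = 824,  |u| = √824 ≈ 28.705400
|v|² = 676 + 100 + 400 = 1176,  |v| = √1176 ≈ 34.292856
cos θ = -192 / (28.705400 · 34.292856) ≈ -0.19504
θ = arccos(-0.19504) ≈ 101.2°

101.2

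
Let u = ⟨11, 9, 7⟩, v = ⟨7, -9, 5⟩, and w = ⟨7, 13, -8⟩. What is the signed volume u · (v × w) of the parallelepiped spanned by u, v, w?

v × w:
i: (-9)·(-8) - 5·13 = 72 - 65 = 7
j: 5·7 - 7·(-8) = 35 - (-56) = 91
k: 7·13 - (-9)·7 = 91 - (-63) = 154
v × w = (7, 91, 154)
u · (v × w) = 11·7 + 9·91 + 7·154 = 77 + 819 + 1078 = 1974

1974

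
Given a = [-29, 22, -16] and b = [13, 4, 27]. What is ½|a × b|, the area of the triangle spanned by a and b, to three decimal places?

480.935

i: 22·27 - (-16)·4 = 594 - (-64) = 658
j: (-16)·13 - (-29)·27 = -208 - (-783) = 575
k: (-29)·4 - 22·13 = -116 - 286 = -402
a × b = (658, 575, -402)
|a × b| = √(658² + 575² + (-402)²) = √925193 ≈ 961.8695
area = ½ · 961.8695 ≈ 480.935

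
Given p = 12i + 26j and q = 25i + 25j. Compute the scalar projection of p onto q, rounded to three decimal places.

p · q = 12·25 + 26·25 = 300 + 650 = 950
|q| = √(625 + 625) = √1250 ≈ 35.3553
comp_q p = 950 / √1250 ≈ 26.870

26.870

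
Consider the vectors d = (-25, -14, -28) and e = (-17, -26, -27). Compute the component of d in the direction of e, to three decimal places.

37.538

d · e = (-25)·(-17) + (-14)·(-26) + (-28)·(-27) = 425 + 364 + 756 = 1545
|e| = √(289 + 676 + 729) = √1694 ≈ 41.1582
comp_e d = 1545 / √1694 ≈ 37.538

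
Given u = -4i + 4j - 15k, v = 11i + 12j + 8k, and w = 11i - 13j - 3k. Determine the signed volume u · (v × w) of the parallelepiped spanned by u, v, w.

v × w:
i: 12·(-3) - 8·(-13) = -36 - (-104) = 68
j: 8·11 - 11·(-3) = 88 - (-33) = 121
k: 11·(-13) - 12·11 = -143 - 132 = -275
v × w = (68, 121, -275)
u · (v × w) = (-4)·68 + 4·121 + (-15)·(-275) = -272 + 484 + 4125 = 4337

4337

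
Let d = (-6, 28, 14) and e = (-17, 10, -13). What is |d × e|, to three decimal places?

725.898

i: 28·(-13) - 14·10 = -364 - 140 = -504
j: 14·(-17) - (-6)·(-13) = -238 - 78 = -316
k: (-6)·10 - 28·(-17) = -60 - (-476) = 416
d × e = (-504, -316, 416)
|d × e| = √((-504)² + (-316)² + 416²) = √526928 ≈ 725.8981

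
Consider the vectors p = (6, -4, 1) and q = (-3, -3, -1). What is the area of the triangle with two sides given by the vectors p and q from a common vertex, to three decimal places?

i: (-4)·(-1) - 1·(-3) = 4 - (-3) = 7
j: 1·(-3) - 6·(-1) = -3 - (-6) = 3
k: 6·(-3) - (-4)·(-3) = -18 - 12 = -30
p × q = (7, 3, -30)
|p × q| = √(7² + 3² + (-30)²) = √958 ≈ 30.9516
area = ½ · 30.9516 ≈ 15.476

15.476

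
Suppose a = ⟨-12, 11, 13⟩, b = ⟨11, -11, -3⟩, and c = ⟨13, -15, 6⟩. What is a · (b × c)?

-109

b × c:
i: (-11)·6 - (-3)·(-15) = -66 - 45 = -111
j: (-3)·13 - 11·6 = -39 - 66 = -105
k: 11·(-15) - (-11)·13 = -165 - (-143) = -22
b × c = (-111, -105, -22)
a · (b × c) = (-12)·(-111) + 11·(-105) + 13·(-22) = 1332 - 1155 - 286 = -109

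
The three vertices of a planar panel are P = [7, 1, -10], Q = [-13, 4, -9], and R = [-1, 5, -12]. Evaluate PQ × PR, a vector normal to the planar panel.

(-10, -48, -56)

PQ = (-20, 3, 1)
PR = (-8, 4, -2)
i: 3·(-2) - 1·4 = -6 - 4 = -10
j: 1·(-8) - (-20)·(-2) = -8 - 40 = -48
k: (-20)·4 - 3·(-8) = -80 - (-24) = -56
PQ × PR = (-10, -48, -56)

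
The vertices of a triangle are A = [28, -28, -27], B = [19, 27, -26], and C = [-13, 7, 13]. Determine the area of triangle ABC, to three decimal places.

AB = (-9, 55, 1),  AC = (-41, 35, 40)
i: 55·40 - 1·35 = 2200 - 35 = 2165
j: 1·(-41) - (-9)·40 = -41 - (-360) = 319
k: (-9)·35 - 55·(-41) = -315 - (-2255) = 1940
AB × AC = (2165, 319, 1940)
|AB × AC| = √8552586 ≈ 2924.4805
area = ½ · 2924.4805 ≈ 1462.240

1462.240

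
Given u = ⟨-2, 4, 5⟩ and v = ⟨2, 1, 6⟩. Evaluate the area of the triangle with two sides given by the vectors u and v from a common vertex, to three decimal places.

15.370

i: 4·6 - 5·1 = 24 - 5 = 19
j: 5·2 - (-2)·6 = 10 - (-12) = 22
k: (-2)·1 - 4·2 = -2 - 8 = -10
u × v = (19, 22, -10)
|u × v| = √(19² + 22² + (-10)²) = √945 ≈ 30.7409
area = ½ · 30.7409 ≈ 15.370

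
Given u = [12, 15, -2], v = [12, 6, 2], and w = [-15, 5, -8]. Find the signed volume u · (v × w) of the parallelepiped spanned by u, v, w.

-6

v × w:
i: 6·(-8) - 2·5 = -48 - 10 = -58
j: 2·(-15) - 12·(-8) = -30 - (-96) = 66
k: 12·5 - 6·(-15) = 60 - (-90) = 150
v × w = (-58, 66, 150)
u · (v × w) = 12·(-58) + 15·66 + (-2)·150 = -696 + 990 - 300 = -6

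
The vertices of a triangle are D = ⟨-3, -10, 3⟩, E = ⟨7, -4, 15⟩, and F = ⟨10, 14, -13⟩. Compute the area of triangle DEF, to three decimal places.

261.513

DE = (10, 6, 12),  DF = (13, 24, -16)
i: 6·(-16) - 12·24 = -96 - 288 = -384
j: 12·13 - 10·(-16) = 156 - (-160) = 316
k: 10·24 - 6·13 = 240 - 78 = 162
DE × DF = (-384, 316, 162)
|DE × DF| = √273556 ≈ 523.0258
area = ½ · 523.0258 ≈ 261.513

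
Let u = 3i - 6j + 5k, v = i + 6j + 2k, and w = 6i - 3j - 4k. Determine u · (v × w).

-345

v × w:
i: 6·(-4) - 2·(-3) = -24 - (-6) = -18
j: 2·6 - 1·(-4) = 12 - (-4) = 16
k: 1·(-3) - 6·6 = -3 - 36 = -39
v × w = (-18, 16, -39)
u · (v × w) = 3·(-18) + (-6)·16 + 5·(-39) = -54 - 96 - 195 = -345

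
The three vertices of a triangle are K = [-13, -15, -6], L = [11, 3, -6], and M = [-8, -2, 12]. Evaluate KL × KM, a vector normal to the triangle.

KL = (24, 18, 0)
KM = (5, 13, 18)
i: 18·18 - 0·13 = 324 - 0 = 324
j: 0·5 - 24·18 = 0 - 432 = -432
k: 24·13 - 18·5 = 312 - 90 = 222
KL × KM = (324, -432, 222)

(324, -432, 222)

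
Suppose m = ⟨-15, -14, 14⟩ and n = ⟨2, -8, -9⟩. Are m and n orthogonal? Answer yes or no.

m · n = (-15)·2 + (-14)·(-8) + 14·(-9) = -30 + 112 - 126 = -44
Nonzero, so the vectors are not orthogonal.

no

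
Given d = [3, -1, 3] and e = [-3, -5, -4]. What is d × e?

i: (-1)·(-4) - 3·(-5) = 4 - (-15) = 19
j: 3·(-3) - 3·(-4) = -9 - (-12) = 3
k: 3·(-5) - (-1)·(-3) = -15 - 3 = -18
d × e = (19, 3, -18)

(19, 3, -18)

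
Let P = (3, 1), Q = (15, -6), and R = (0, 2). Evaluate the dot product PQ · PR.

-43

PQ = Q − P = (12, -7)
PR = R − P = (-3, 1)
PQ · PR = 12·(-3) + (-7)·1 = -36 - 7 = -43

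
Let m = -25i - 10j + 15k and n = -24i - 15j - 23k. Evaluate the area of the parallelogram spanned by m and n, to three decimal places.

i: (-10)·(-23) - 15·(-15) = 230 - (-225) = 455
j: 15·(-24) - (-25)·(-23) = -360 - 575 = -935
k: (-25)·(-15) - (-10)·(-24) = 375 - 240 = 135
m × n = (455, -935, 135)
|m × n| = √(455² + (-935)² + 135²) = √1099475 ≈ 1048.5585

1048.559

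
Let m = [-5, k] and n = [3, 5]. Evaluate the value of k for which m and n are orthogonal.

m · n = (-5)·3 + k·5 = -15 + 5k
Set equal to 0: 5k = 15, so k = 3.

3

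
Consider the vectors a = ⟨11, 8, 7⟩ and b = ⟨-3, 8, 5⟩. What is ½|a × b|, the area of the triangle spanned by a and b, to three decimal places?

68.147

i: 8·5 - 7·8 = 40 - 56 = -16
j: 7·(-3) - 11·5 = -21 - 55 = -76
k: 11·8 - 8·(-3) = 88 - (-24) = 112
a × b = (-16, -76, 112)
|a × b| = √((-16)² + (-76)² + 112²) = √18576 ≈ 136.2938
area = ½ · 136.2938 ≈ 68.147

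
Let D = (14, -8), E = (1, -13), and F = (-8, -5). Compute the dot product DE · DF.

DE = E − D = (-13, -5)
DF = F − D = (-22, 3)
DE · DF = (-13)·(-22) + (-5)·3 = 286 - 15 = 271

271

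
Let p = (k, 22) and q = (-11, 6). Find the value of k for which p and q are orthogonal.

12

p · q = k·(-11) + 22·6 = 132 - 11k
Set equal to 0: -11k = -132, so k = 12.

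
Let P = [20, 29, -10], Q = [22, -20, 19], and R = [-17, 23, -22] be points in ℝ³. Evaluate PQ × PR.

(762, -1049, -1825)

PQ = (2, -49, 29)
PR = (-37, -6, -12)
i: (-49)·(-12) - 29·(-6) = 588 - (-174) = 762
j: 29·(-37) - 2·(-12) = -1073 - (-24) = -1049
k: 2·(-6) - (-49)·(-37) = -12 - 1813 = -1825
PQ × PR = (762, -1049, -1825)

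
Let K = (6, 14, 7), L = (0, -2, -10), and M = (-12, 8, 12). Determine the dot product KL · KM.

119

KL = L − K = (-6, -16, -17)
KM = M − K = (-18, -6, 5)
KL · KM = (-6)·(-18) + (-16)·(-6) + (-17)·5 = 108 + 96 - 85 = 119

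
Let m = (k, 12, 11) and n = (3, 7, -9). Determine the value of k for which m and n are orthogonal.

m · n = k·3 + 12·7 + 11·(-9) = -15 + 3k
Set equal to 0: 3k = 15, so k = 5.

5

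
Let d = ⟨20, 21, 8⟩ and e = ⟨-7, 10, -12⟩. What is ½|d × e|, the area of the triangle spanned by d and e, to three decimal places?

i: 21·(-12) - 8·10 = -252 - 80 = -332
j: 8·(-7) - 20·(-12) = -56 - (-240) = 184
k: 20·10 - 21·(-7) = 200 - (-147) = 347
d × e = (-332, 184, 347)
|d × e| = √((-332)² + 184² + 347²) = √264489 ≈ 514.2849
area = ½ · 514.2849 ≈ 257.142

257.142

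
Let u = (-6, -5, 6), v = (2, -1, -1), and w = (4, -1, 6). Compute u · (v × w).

v × w:
i: (-1)·6 - (-1)·(-1) = -6 - 1 = -7
j: (-1)·4 - 2·6 = -4 - 12 = -16
k: 2·(-1) - (-1)·4 = -2 - (-4) = 2
v × w = (-7, -16, 2)
u · (v × w) = (-6)·(-7) + (-5)·(-16) + 6·2 = 42 + 80 + 12 = 134

134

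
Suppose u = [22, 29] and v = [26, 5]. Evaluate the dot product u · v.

717

u · v = 22·26 + 29·5 = 572 + 145 = 717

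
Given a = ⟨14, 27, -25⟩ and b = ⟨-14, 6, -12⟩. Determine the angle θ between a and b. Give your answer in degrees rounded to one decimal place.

69.6

a · b = 14·(-14) + 27·6 + (-25)·(-12) = -196 + 162 + 300 = 266
|a|² = 196 + 729 + 625 = 1550,  |a| = √1550 ≈ 39.370039
|b|² = 196 + 36 + 144 = 376,  |b| = √376 ≈ 19.390719
cos θ = 266 / (39.370039 · 19.390719) ≈ 0.34844
θ = arccos(0.34844) ≈ 69.6°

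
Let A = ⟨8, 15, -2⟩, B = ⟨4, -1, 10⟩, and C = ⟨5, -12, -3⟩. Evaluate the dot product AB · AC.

AB = B − A = (-4, -16, 12)
AC = C − A = (-3, -27, -1)
AB · AC = (-4)·(-3) + (-16)·(-27) + 12·(-1) = 12 + 432 - 12 = 432

432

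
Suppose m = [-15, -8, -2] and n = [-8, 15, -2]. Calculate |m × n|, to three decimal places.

292.973

i: (-8)·(-2) - (-2)·15 = 16 - (-30) = 46
j: (-2)·(-8) - (-15)·(-2) = 16 - 30 = -14
k: (-15)·15 - (-8)·(-8) = -225 - 64 = -289
m × n = (46, -14, -289)
|m × n| = √(46² + (-14)² + (-289)²) = √85833 ≈ 292.9727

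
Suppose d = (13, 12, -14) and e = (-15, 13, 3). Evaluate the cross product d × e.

i: 12·3 - (-14)·13 = 36 - (-182) = 218
j: (-14)·(-15) - 13·3 = 210 - 39 = 171
k: 13·13 - 12·(-15) = 169 - (-180) = 349
d × e = (218, 171, 349)

(218, 171, 349)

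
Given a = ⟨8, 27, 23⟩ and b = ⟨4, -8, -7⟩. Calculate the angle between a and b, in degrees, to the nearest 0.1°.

146.7

a · b = 8·4 + 27·(-8) + 23·(-7) = 32 - 216 - 161 = -345
|a|² = 64 + 729 + 529 = 1322,  |a| = √1322 ≈ 36.359318
|b|² = 16 + 64 + 49 = 129,  |b| = √129 ≈ 11.357817
cos θ = -345 / (36.359318 · 11.357817) ≈ -0.83543
θ = arccos(-0.83543) ≈ 146.7°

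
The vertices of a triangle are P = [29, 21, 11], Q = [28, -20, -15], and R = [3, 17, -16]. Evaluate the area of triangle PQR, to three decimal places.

799.227

PQ = (-1, -41, -26),  PR = (-26, -4, -27)
i: (-41)·(-27) - (-26)·(-4) = 1107 - 104 = 1003
j: (-26)·(-26) - (-1)·(-27) = 676 - 27 = 649
k: (-1)·(-4) - (-41)·(-26) = 4 - 1066 = -1062
PQ × PR = (1003, 649, -1062)
|PQ × PR| = √2555054 ≈ 1598.4536
area = ½ · 1598.4536 ≈ 799.227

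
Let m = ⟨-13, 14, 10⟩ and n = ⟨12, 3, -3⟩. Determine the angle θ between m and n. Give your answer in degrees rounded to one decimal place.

121.6

m · n = (-13)·12 + 14·3 + 10·(-3) = -156 + 42 - 30 = -144
|m|² = 169 + 196 + 100 = 465,  |m| = √465 ≈ 21.563859
|n|² = 144 + 9 + 9 = 162,  |n| = √162 ≈ 12.727922
cos θ = -144 / (21.563859 · 12.727922) ≈ -0.52466
θ = arccos(-0.52466) ≈ 121.6°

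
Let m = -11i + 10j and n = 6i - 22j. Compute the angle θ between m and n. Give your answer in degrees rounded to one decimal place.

147.5

m · n = (-11)·6 + 10·(-22) = -66 - 220 = -286
|m|² = 121 + 100 = 221,  |m| = √221 ≈ 14.866069
|n|² = 36 + 484 = 520,  |n| = √520 ≈ 22.803509
cos θ = -286 / (14.866069 · 22.803509) ≈ -0.84366
θ = arccos(-0.84366) ≈ 147.5°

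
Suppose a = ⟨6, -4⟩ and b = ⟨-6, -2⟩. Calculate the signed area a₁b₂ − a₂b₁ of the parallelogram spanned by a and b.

-36

6·(-2) - (-4)·(-6) = -12 - 24 = -36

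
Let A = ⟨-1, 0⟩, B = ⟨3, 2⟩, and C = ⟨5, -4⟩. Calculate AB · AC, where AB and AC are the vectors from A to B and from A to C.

AB = B − A = (4, 2)
AC = C − A = (6, -4)
AB · AC = 4·6 + 2·(-4) = 24 - 8 = 16

16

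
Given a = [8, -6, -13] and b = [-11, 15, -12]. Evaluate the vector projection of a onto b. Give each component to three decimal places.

(0.494, -0.673, 0.539)

a · b = 8·(-11) + (-6)·15 + (-13)·(-12) = -88 - 90 + 156 = -22
|b|² = 121 + 225 + 144 = 490
proj_b a = (-22/490) · (-11, 15, -12) ≈ (0.494, -0.673, 0.539)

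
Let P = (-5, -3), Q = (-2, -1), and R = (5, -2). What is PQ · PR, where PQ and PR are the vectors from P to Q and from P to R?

32

PQ = Q − P = (3, 2)
PR = R − P = (10, 1)
PQ · PR = 3·10 + 2·1 = 30 + 2 = 32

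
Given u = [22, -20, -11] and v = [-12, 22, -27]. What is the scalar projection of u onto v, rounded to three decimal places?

-11.049

u · v = 22·(-12) + (-20)·22 + (-11)·(-27) = -264 - 440 + 297 = -407
|v| = √(144 + 484 + 729) = √1357 ≈ 36.8375
comp_v u = -407 / √1357 ≈ -11.049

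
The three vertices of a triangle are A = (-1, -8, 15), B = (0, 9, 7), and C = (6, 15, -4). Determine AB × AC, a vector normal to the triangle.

AB = (1, 17, -8)
AC = (7, 23, -19)
i: 17·(-19) - (-8)·23 = -323 - (-184) = -139
j: (-8)·7 - 1·(-19) = -56 - (-19) = -37
k: 1·23 - 17·7 = 23 - 119 = -96
AB × AC = (-139, -37, -96)

(-139, -37, -96)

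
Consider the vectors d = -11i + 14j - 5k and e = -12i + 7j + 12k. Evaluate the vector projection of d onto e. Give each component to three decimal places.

d · e = (-11)·(-12) + 14·7 + (-5)·12 = 132 + 98 - 60 = 170
|e|² = 144 + 49 + 144 = 337
proj_e d = (170/337) · (-12, 7, 12) ≈ (-6.053, 3.531, 6.053)

(-6.053, 3.531, 6.053)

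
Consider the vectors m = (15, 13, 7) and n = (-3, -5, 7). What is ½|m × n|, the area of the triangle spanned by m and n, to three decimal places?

90.896

i: 13·7 - 7·(-5) = 91 - (-35) = 126
j: 7·(-3) - 15·7 = -21 - 105 = -126
k: 15·(-5) - 13·(-3) = -75 - (-39) = -36
m × n = (126, -126, -36)
|m × n| = √(126² + (-126)² + (-36)²) = √33048 ≈ 181.7911
area = ½ · 181.7911 ≈ 90.896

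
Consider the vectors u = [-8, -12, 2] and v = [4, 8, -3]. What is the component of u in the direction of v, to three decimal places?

u · v = (-8)·4 + (-12)·8 + 2·(-3) = -32 - 96 - 6 = -134
|v| = √(16 + 64 + 9) = √89 ≈ 9.4340
comp_v u = -134 / √89 ≈ -14.204

-14.204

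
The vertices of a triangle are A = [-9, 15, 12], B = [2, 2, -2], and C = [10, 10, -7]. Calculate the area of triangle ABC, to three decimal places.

AB = (11, -13, -14),  AC = (19, -5, -19)
i: (-13)·(-19) - (-14)·(-5) = 247 - 70 = 177
j: (-14)·19 - 11·(-19) = -266 - (-209) = -57
k: 11·(-5) - (-13)·19 = -55 - (-247) = 192
AB × AC = (177, -57, 192)
|AB × AC| = √71442 ≈ 267.2864
area = ½ · 267.2864 ≈ 133.643

133.643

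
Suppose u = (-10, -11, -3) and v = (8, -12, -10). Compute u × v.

i: (-11)·(-10) - (-3)·(-12) = 110 - 36 = 74
j: (-3)·8 - (-10)·(-10) = -24 - 100 = -124
k: (-10)·(-12) - (-11)·8 = 120 - (-88) = 208
u × v = (74, -124, 208)

(74, -124, 208)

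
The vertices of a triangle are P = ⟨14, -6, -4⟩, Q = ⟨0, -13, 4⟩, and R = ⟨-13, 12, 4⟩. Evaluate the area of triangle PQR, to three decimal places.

247.637

PQ = (-14, -7, 8),  PR = (-27, 18, 8)
i: (-7)·8 - 8·18 = -56 - 144 = -200
j: 8·(-27) - (-14)·8 = -216 - (-112) = -104
k: (-14)·18 - (-7)·(-27) = -252 - 189 = -441
PQ × PR = (-200, -104, -441)
|PQ × PR| = √245297 ≈ 495.2747
area = ½ · 495.2747 ≈ 247.637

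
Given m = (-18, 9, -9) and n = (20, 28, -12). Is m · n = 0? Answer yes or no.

yes

m · n = (-18)·20 + 9·28 + (-9)·(-12) = -360 + 252 + 108 = 0
Zero, so the vectors are orthogonal.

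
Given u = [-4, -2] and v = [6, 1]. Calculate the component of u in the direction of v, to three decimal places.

-4.274

u · v = (-4)·6 + (-2)·1 = -24 - 2 = -26
|v| = √(36 + 1) = √37 ≈ 6.0828
comp_v u = -26 / √37 ≈ -4.274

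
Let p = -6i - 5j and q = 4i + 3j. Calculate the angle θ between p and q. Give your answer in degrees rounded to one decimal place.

p · q = (-6)·4 + (-5)·3 = -24 - 15 = -39
|p|² = 36 + 25 = 61,  |p| = √61 ≈ 7.810250
|q|² = 16 + 9 = 25,  |q| = √25 ≈ 5.000000
cos θ = -39 / (7.810250 · 5.000000) ≈ -0.99869
θ = arccos(-0.99869) ≈ 177.1°

177.1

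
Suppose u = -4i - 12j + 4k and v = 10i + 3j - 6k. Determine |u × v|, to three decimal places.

124.579

i: (-12)·(-6) - 4·3 = 72 - 12 = 60
j: 4·10 - (-4)·(-6) = 40 - 24 = 16
k: (-4)·3 - (-12)·10 = -12 - (-120) = 108
u × v = (60, 16, 108)
|u × v| = √(60² + 16² + 108²) = √15520 ≈ 124.5793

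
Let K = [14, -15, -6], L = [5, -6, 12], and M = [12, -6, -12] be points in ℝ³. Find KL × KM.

KL = (-9, 9, 18)
KM = (-2, 9, -6)
i: 9·(-6) - 18·9 = -54 - 162 = -216
j: 18·(-2) - (-9)·(-6) = -36 - 54 = -90
k: (-9)·9 - 9·(-2) = -81 - (-18) = -63
KL × KM = (-216, -90, -63)

(-216, -90, -63)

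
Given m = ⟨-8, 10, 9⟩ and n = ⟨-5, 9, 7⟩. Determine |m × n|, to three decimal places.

i: 10·7 - 9·9 = 70 - 81 = -11
j: 9·(-5) - (-8)·7 = -45 - (-56) = 11
k: (-8)·9 - 10·(-5) = -72 - (-50) = -22
m × n = (-11, 11, -22)
|m × n| = √((-11)² + 11² + (-22)²) = √726 ≈ 26.9444

26.944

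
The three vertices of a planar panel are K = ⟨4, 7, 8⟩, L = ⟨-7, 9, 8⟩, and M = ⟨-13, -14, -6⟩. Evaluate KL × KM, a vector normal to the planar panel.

(-28, -154, 265)

KL = (-11, 2, 0)
KM = (-17, -21, -14)
i: 2·(-14) - 0·(-21) = -28 - 0 = -28
j: 0·(-17) - (-11)·(-14) = 0 - 154 = -154
k: (-11)·(-21) - 2·(-17) = 231 - (-34) = 265
KL × KM = (-28, -154, 265)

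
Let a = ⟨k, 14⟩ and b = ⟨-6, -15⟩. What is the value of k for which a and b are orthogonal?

-35

a · b = k·(-6) + 14·(-15) = -210 - 6k
Set equal to 0: -6k = 210, so k = -35.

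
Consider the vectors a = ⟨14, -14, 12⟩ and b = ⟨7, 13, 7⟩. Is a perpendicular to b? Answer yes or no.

a · b = 14·7 + (-14)·13 + 12·7 = 98 - 182 + 84 = 0
Zero, so the vectors are orthogonal.

yes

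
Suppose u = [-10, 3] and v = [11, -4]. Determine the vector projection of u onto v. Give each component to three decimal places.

u · v = (-10)·11 + 3·(-4) = -110 - 12 = -122
|v|² = 121 + 16 = 137
proj_v u = (-122/137) · (11, -4) ≈ (-9.796, 3.562)

(-9.796, 3.562)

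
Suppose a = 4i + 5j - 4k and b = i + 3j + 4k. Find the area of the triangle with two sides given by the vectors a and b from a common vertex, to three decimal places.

19.190

i: 5·4 - (-4)·3 = 20 - (-12) = 32
j: (-4)·1 - 4·4 = -4 - 16 = -20
k: 4·3 - 5·1 = 12 - 5 = 7
a × b = (32, -20, 7)
|a × b| = √(32² + (-20)² + 7²) = √1473 ≈ 38.3797
area = ½ · 38.3797 ≈ 19.190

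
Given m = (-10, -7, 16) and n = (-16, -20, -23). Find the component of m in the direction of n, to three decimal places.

-1.975

m · n = (-10)·(-16) + (-7)·(-20) + 16·(-23) = 160 + 140 - 368 = -68
|n| = √(256 + 400 + 529) = √1185 ≈ 34.4238
comp_n m = -68 / √1185 ≈ -1.975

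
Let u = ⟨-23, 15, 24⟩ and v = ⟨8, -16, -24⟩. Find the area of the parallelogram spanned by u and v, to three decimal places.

437.813

i: 15·(-24) - 24·(-16) = -360 - (-384) = 24
j: 24·8 - (-23)·(-24) = 192 - 552 = -360
k: (-23)·(-16) - 15·8 = 368 - 120 = 248
u × v = (24, -360, 248)
|u × v| = √(24² + (-360)² + 248²) = √191680 ≈ 437.8127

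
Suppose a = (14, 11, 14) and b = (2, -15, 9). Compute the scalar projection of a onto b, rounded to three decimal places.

-0.625

a · b = 14·2 + 11·(-15) + 14·9 = 28 - 165 + 126 = -11
|b| = √(4 + 225 + 81) = √310 ≈ 17.6068
comp_b a = -11 / √310 ≈ -0.625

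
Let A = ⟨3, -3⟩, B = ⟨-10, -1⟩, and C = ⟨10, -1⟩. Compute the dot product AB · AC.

AB = B − A = (-13, 2)
AC = C − A = (7, 2)
AB · AC = (-13)·7 + 2·2 = -91 + 4 = -87

-87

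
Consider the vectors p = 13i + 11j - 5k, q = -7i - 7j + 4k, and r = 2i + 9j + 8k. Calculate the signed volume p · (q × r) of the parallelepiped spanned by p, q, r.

-247

q × r:
i: (-7)·8 - 4·9 = -56 - 36 = -92
j: 4·2 - (-7)·8 = 8 - (-56) = 64
k: (-7)·9 - (-7)·2 = -63 - (-14) = -49
q × r = (-92, 64, -49)
p · (q × r) = 13·(-92) + 11·64 + (-5)·(-49) = -1196 + 704 + 245 = -247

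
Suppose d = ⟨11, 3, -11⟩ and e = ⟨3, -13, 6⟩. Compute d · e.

-72

d · e = 11·3 + 3·(-13) + (-11)·6 = 33 - 39 - 66 = -72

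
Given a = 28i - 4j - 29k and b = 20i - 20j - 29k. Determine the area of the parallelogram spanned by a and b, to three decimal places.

i: (-4)·(-29) - (-29)·(-20) = 116 - 580 = -464
j: (-29)·20 - 28·(-29) = -580 - (-812) = 232
k: 28·(-20) - (-4)·20 = -560 - (-80) = -480
a × b = (-464, 232, -480)
|a × b| = √((-464)² + 232² + (-480)²) = √499520 ≈ 706.7673

706.767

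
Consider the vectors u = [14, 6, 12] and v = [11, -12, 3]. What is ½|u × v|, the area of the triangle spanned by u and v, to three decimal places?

149.248

i: 6·3 - 12·(-12) = 18 - (-144) = 162
j: 12·11 - 14·3 = 132 - 42 = 90
k: 14·(-12) - 6·11 = -168 - 66 = -234
u × v = (162, 90, -234)
|u × v| = √(162² + 90² + (-234)²) = √89100 ≈ 298.4962
area = ½ · 298.4962 ≈ 149.248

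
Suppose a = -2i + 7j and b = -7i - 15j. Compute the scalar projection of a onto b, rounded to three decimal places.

-5.498

a · b = (-2)·(-7) + 7·(-15) = 14 - 105 = -91
|b| = √(49 + 225) = √274 ≈ 16.5529
comp_b a = -91 / √274 ≈ -5.498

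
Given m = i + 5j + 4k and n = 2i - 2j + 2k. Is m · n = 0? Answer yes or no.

m · n = 1·2 + 5·(-2) + 4·2 = 2 - 10 + 8 = 0
Zero, so the vectors are orthogonal.

yes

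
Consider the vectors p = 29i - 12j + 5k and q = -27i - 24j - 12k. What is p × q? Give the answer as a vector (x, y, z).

i: (-12)·(-12) - 5·(-24) = 144 - (-120) = 264
j: 5·(-27) - 29·(-12) = -135 - (-348) = 213
k: 29·(-24) - (-12)·(-27) = -696 - 324 = -1020
p × q = (264, 213, -1020)

(264, 213, -1020)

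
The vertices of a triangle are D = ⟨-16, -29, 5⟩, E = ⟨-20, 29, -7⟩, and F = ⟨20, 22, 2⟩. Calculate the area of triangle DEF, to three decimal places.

1187.670

DE = (-4, 58, -12),  DF = (36, 51, -3)
i: 58·(-3) - (-12)·51 = -174 - (-612) = 438
j: (-12)·36 - (-4)·(-3) = -432 - 12 = -444
k: (-4)·51 - 58·36 = -204 - 2088 = -2292
DE × DF = (438, -444, -2292)
|DE × DF| = √5642244 ≈ 2375.3408
area = ½ · 2375.3408 ≈ 1187.670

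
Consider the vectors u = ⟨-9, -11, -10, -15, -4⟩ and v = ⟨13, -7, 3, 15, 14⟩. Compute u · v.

-351

u · v = (-9)·13 + (-11)·(-7) + (-10)·3 + (-15)·15 + (-4)·14 = -117 + 77 - 30 - 225 - 56 = -351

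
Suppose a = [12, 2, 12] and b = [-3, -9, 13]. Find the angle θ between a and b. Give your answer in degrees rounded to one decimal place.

68.2

a · b = 12·(-3) + 2·(-9) + 12·13 = -36 - 18 + 156 = 102
|a|² = 144 + 4 + 144 = 292,  |a| = √292 ≈ 17.088007
|b|² = 9 + 81 + 169 = 259,  |b| = √259 ≈ 16.093477
cos θ = 102 / (17.088007 · 16.093477) ≈ 0.37090
θ = arccos(0.37090) ≈ 68.2°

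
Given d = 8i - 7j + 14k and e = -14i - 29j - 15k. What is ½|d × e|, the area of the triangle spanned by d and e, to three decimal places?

i: (-7)·(-15) - 14·(-29) = 105 - (-406) = 511
j: 14·(-14) - 8·(-15) = -196 - (-120) = -76
k: 8·(-29) - (-7)·(-14) = -232 - 98 = -330
d × e = (511, -76, -330)
|d × e| = √(511² + (-76)² + (-330)²) = √375797 ≈ 613.0228
area = ½ · 613.0228 ≈ 306.511

306.511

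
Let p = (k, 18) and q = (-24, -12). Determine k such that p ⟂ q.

-9

p · q = k·(-24) + 18·(-12) = -216 - 24k
Set equal to 0: -24k = 216, so k = -9.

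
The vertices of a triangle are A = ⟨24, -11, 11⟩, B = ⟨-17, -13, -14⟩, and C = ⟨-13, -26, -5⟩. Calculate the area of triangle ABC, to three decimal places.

347.380

AB = (-41, -2, -25),  AC = (-37, -15, -16)
i: (-2)·(-16) - (-25)·(-15) = 32 - 375 = -343
j: (-25)·(-37) - (-41)·(-16) = 925 - 656 = 269
k: (-41)·(-15) - (-2)·(-37) = 615 - 74 = 541
AB × AC = (-343, 269, 541)
|AB × AC| = √482691 ≈ 694.7597
area = ½ · 694.7597 ≈ 347.380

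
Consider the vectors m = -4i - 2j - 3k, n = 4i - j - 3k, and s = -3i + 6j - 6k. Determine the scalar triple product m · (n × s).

n × s:
i: (-1)·(-6) - (-3)·6 = 6 - (-18) = 24
j: (-3)·(-3) - 4·(-6) = 9 - (-24) = 33
k: 4·6 - (-1)·(-3) = 24 - 3 = 21
n × s = (24, 33, 21)
m · (n × s) = (-4)·24 + (-2)·33 + (-3)·21 = -96 - 66 - 63 = -225

-225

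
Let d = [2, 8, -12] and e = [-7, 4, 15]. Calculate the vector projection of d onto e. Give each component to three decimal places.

d · e = 2·(-7) + 8·4 + (-12)·15 = -14 + 32 - 180 = -162
|e|² = 49 + 16 + 225 = 290
proj_e d = (-162/290) · (-7, 4, 15) ≈ (3.910, -2.234, -8.379)

(3.910, -2.234, -8.379)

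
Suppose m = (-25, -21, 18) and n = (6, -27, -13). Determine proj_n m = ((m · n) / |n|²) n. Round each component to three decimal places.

(1.176, -5.290, -2.547)

m · n = (-25)·6 + (-21)·(-27) + 18·(-13) = -150 + 567 - 234 = 183
|n|² = 36 + 729 + 169 = 934
proj_n m = (183/934) · (6, -27, -13) ≈ (1.176, -5.290, -2.547)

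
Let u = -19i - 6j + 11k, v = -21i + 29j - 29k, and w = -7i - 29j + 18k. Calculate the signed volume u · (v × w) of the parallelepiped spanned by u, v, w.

v × w:
i: 29·18 - (-29)·(-29) = 522 - 841 = -319
j: (-29)·(-7) - (-21)·18 = 203 - (-378) = 581
k: (-21)·(-29) - 29·(-7) = 609 - (-203) = 812
v × w = (-319, 581, 812)
u · (v × w) = (-19)·(-319) + (-6)·581 + 11·812 = 6061 - 3486 + 8932 = 11507

11507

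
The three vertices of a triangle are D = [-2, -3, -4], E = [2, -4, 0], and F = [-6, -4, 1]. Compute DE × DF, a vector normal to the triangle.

(-1, -36, -8)

DE = (4, -1, 4)
DF = (-4, -1, 5)
i: (-1)·5 - 4·(-1) = -5 - (-4) = -1
j: 4·(-4) - 4·5 = -16 - 20 = -36
k: 4·(-1) - (-1)·(-4) = -4 - 4 = -8
DE × DF = (-1, -36, -8)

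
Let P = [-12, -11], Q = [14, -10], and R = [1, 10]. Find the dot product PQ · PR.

PQ = Q − P = (26, 1)
PR = R − P = (13, 21)
PQ · PR = 26·13 + 1·21 = 338 + 21 = 359

359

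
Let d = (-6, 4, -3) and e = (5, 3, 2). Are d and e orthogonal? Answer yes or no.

no

d · e = (-6)·5 + 4·3 + (-3)·2 = -30 + 12 - 6 = -24
Nonzero, so the vectors are not orthogonal.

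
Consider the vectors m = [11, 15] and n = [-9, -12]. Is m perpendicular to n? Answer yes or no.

m · n = 11·(-9) + 15·(-12) = -99 - 180 = -279
Nonzero, so the vectors are not orthogonal.

no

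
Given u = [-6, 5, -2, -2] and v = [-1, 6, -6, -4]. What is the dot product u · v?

u · v = (-6)·(-1) + 5·6 + (-2)·(-6) + (-2)·(-4) = 6 + 30 + 12 + 8 = 56

56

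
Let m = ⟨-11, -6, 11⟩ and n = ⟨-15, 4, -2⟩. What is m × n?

i: (-6)·(-2) - 11·4 = 12 - 44 = -32
j: 11·(-15) - (-11)·(-2) = -165 - 22 = -187
k: (-11)·4 - (-6)·(-15) = -44 - 90 = -134
m × n = (-32, -187, -134)

(-32, -187, -134)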